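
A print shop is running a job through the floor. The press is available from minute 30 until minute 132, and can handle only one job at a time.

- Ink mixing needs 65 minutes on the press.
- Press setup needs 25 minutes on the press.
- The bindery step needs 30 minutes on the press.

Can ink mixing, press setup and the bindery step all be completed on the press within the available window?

No

The press window is 132 − 30 = 102 minutes.
Running back to back, the jobs need 65 + 25 + 30 = 120 minutes on the press.
Since 120 > 102, they cannot all fit.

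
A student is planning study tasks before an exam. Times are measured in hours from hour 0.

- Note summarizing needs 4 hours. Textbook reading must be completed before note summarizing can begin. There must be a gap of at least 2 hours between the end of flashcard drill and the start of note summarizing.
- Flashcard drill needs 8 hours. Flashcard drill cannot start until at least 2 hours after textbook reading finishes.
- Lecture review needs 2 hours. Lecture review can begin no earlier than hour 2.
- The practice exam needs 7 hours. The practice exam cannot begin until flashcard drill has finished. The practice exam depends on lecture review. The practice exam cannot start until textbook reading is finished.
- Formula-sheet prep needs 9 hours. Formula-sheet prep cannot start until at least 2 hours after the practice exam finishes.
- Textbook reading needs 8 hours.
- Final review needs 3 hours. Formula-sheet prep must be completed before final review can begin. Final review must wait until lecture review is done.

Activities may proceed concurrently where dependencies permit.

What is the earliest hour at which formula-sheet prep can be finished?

After its own release at hour 2, lecture review can start at hour 2 and finishes at hour 4.
Nothing blocks textbook reading, so it runs from hour 0 to hour 8.
Flashcard drill cannot begin until textbook reading (finishes hour 8, plus 2-hour gap → hour 10). It runs from hour 10 to 10 + 8 = hour 18.
The practice exam needs all of flashcard drill (finishes hour 18); lecture review (finishes hour 4); textbook reading (finishes hour 8). That puts its earliest start at hour 18; it finishes at 18 + 7 = hour 25.
After the practice exam (finishes hour 25, plus 2-hour gap → hour 27), formula-sheet prep can start at hour 27 and finishes at hour 36.

36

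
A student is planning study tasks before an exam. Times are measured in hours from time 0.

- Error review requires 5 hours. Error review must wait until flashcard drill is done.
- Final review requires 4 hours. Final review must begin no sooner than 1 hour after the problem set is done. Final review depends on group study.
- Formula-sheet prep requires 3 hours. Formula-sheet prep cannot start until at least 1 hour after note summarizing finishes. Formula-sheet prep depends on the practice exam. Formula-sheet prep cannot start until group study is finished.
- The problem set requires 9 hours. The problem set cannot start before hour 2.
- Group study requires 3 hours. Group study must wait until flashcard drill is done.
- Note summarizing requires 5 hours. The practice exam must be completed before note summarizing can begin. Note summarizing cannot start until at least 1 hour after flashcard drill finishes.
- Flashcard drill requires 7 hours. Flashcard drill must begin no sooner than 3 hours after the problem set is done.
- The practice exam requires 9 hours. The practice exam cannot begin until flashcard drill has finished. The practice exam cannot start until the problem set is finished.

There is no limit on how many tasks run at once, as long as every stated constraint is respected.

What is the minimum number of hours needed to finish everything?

The problem set cannot begin until its own release at hour 2. It runs from hour 2 to 2 + 9 = hour 11.
Flashcard drill cannot begin until the problem set (finishes hour 11, plus 3-hour gap → hour 14). It runs from hour 14 to 14 + 7 = hour 21.
After flashcard drill (finishes hour 21), group study can start at hour 21 and finishes at hour 24.
Final review has to wait for the problem set (finishes hour 11, plus 1-hour gap → hour 12); group study (finishes hour 24). The latest of these is hour 24, so final review runs hour 24 to 24 + 4 = hour 28.
Error review cannot begin until flashcard drill (finishes hour 21). It runs from hour 21 to 21 + 5 = hour 26.
The practice exam has to wait for flashcard drill (finishes hour 21); the problem set (finishes hour 11). The latest of these is hour 21, so the practice exam runs hour 21 to 21 + 9 = hour 30.
Note summarizing cannot start until the practice exam (finishes hour 30); flashcard drill (finishes hour 21, plus 1-hour gap → hour 22). The controlling bound is hour 30, so note summarizing finishes at 30 + 5 = hour 35.
Formula-sheet prep has to wait for note summarizing (finishes hour 35, plus 1-hour gap → hour 36); the practice exam (finishes hour 30); group study (finishes hour 24). The latest of these is hour 36, so formula-sheet prep runs hour 36 to 36 + 3 = hour 39.
All tasks are finished once the last one completes. Finish times: The problem set at 11, Flashcard drill at 21, The practice exam at 30, Error review at 26, Group study at 24, Note summarizing at 35, Formula-sheet prep at 39, Final review at 28. The latest is hour 39.

39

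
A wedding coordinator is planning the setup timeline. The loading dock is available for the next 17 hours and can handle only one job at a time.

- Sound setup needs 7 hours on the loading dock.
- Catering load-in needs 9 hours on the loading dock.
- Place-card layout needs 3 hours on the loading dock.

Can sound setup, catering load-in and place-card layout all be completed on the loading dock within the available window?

Running back to back, the jobs need 7 + 9 + 3 = 19 hours on the loading dock.
Since 19 > 17, they cannot all fit.

No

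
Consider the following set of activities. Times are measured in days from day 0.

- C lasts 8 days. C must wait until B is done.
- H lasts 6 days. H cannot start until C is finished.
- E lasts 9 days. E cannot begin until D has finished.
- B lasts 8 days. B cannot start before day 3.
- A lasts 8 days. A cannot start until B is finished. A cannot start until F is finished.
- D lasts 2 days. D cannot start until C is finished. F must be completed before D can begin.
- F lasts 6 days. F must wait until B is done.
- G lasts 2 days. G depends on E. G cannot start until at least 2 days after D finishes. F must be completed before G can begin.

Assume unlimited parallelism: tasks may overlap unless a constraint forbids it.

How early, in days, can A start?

17

B cannot begin until its own release at day 3. It runs from day 3 to 3 + 8 = day 11.
After B (finishes day 11), F can start at day 11 and finishes at day 17.
A waits on B (finishes day 11); F (finishes day 17). The latest of these is day 17, which is the earliest A can start.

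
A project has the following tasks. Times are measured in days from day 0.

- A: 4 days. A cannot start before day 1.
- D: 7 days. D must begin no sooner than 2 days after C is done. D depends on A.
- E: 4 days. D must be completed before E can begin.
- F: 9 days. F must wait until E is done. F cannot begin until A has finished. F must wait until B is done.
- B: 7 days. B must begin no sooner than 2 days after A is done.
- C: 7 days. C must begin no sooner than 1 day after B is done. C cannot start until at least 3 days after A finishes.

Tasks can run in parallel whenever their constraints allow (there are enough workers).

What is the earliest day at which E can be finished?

After its own release at day 1, A can start at day 1 and finishes at day 5.
After A (finishes day 5, plus 2-day gap → day 7), B can start at day 7 and finishes at day 14.
C cannot start until B (finishes day 14, plus 1-day gap → day 15); A (finishes day 5, plus 3-day gap → day 8). The controlling bound is day 15, so C finishes at 15 + 7 = day 22.
D has to wait for C (finishes day 22, plus 2-day gap → day 24); A (finishes day 5). The latest of these is day 24, so D runs day 24 to 24 + 7 = day 31.
After D (finishes day 31), E can start at day 31 and finishes at day 35.

35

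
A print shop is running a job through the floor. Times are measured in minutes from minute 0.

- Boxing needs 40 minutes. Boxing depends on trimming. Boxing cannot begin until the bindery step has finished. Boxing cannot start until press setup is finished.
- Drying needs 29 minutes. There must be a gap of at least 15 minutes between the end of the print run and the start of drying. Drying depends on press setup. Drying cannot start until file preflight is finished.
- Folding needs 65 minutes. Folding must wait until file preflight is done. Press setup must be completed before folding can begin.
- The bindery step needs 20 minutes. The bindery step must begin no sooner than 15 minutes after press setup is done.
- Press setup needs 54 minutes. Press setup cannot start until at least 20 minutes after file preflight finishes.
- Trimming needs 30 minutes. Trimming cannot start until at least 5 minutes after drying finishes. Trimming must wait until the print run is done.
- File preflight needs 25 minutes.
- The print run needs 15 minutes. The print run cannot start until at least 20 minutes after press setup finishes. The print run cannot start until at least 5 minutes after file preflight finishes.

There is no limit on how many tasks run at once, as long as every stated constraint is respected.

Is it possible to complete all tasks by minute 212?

Nothing blocks file preflight, so it runs from minute 0 to minute 25.
Press setup waits on file preflight (finishes minute 25, plus 20-minute gap → minute 45), so it starts at minute 45 and finishes at 45 + 54 = minute 99.
After press setup (finishes minute 99, plus 15-minute gap → minute 114), the bindery step can start at minute 114 and finishes at minute 134.
Folding has to wait for file preflight (finishes minute 25); press setup (finishes minute 99). The latest of these is minute 99, so folding runs minute 99 to 99 + 65 = minute 164.
The print run cannot start until press setup (finishes minute 99, plus 20-minute gap → minute 119); file preflight (finishes minute 25, plus 5-minute gap → minute 30). The controlling bound is minute 119, so the print run finishes at 119 + 15 = minute 134.
Drying needs all of the print run (finishes minute 134, plus 15-minute gap → minute 149); press setup (finishes minute 99); file preflight (finishes minute 25). That puts its earliest start at minute 149; it finishes at 149 + 29 = minute 178.
For trimming: drying (finishes minute 178, plus 5-minute gap → minute 183); the print run (finishes minute 134). Taking the maximum gives a start of minute 183, and it finishes at 183 + 30 = minute 213.
Boxing cannot start until trimming (finishes minute 213); the bindery step (finishes minute 134); press setup (finishes minute 99). The controlling bound is minute 213, so boxing finishes at 213 + 40 = minute 253.
The earliest everything can be done is minute 253, which is after the deadline of 212, so it is not possible.

No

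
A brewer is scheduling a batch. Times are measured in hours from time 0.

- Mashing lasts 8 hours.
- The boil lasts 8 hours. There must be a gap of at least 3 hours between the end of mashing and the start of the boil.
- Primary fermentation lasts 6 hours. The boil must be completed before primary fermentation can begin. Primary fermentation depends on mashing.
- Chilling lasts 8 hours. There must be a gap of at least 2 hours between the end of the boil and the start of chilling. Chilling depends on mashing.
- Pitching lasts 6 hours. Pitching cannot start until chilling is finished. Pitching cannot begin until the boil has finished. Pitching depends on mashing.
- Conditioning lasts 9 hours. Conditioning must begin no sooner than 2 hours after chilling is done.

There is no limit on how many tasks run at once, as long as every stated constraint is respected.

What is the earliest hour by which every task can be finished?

Mashing has no prerequisites, so it starts at hour 0 and finishes at hour 8.
The boil waits on mashing (finishes hour 8, plus 3-hour gap → hour 11), so it starts at hour 11 and finishes at 11 + 8 = hour 19.
Primary fermentation has to wait for the boil (finishes hour 19); mashing (finishes hour 8). The latest of these is hour 19, so primary fermentation runs hour 19 to 19 + 6 = hour 25.
For chilling: the boil (finishes hour 19, plus 2-hour gap → hour 21); mashing (finishes hour 8). Taking the maximum gives a start of hour 21, and it finishes at 21 + 8 = hour 29.
Conditioning cannot begin until chilling (finishes hour 29, plus 2-hour gap → hour 31). It runs from hour 31 to 31 + 9 = hour 40.
Pitching cannot start until chilling (finishes hour 29); the boil (finishes hour 19); mashing (finishes hour 8). The controlling bound is hour 29, so pitching finishes at 29 + 6 = hour 35.
All tasks are finished once the last one completes. Finish times: Mashing at 8, The boil at 19, Chilling at 29, Pitching at 35, Primary fermentation at 25, Conditioning at 40. The latest is hour 40.

40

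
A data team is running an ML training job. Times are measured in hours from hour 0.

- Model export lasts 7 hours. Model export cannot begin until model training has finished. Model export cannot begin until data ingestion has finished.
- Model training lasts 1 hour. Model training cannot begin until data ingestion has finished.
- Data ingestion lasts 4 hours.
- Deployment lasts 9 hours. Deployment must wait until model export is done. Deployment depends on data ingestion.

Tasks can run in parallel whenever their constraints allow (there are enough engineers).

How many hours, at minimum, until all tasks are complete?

21

Data ingestion has no prerequisites, so it starts at hour 0 and finishes at hour 4.
Model training cannot begin until data ingestion (finishes hour 4). It runs from hour 4 to 4 + 1 = hour 5.
Model export cannot start until model training (finishes hour 5); data ingestion (finishes hour 4). The controlling bound is hour 5, so model export finishes at 5 + 7 = hour 12.
Deployment has to wait for model export (finishes hour 12); data ingestion (finishes hour 4). The latest of these is hour 12, so deployment runs hour 12 to 12 + 9 = hour 21.
All tasks are finished once the last one completes. Finish times: Data ingestion at 4, Model training at 5, Model export at 12, Deployment at 21. The latest is hour 21.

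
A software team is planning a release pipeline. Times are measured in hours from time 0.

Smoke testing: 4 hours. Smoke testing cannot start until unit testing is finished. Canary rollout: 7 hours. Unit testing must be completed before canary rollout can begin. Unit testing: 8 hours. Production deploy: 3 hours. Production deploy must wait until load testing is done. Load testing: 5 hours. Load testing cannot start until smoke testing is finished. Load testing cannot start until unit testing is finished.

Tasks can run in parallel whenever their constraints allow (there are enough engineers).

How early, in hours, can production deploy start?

Unit testing has no prerequisites, so it starts at hour 0 and finishes at hour 8.
Smoke testing waits on unit testing (finishes hour 8), so it starts at hour 8 and finishes at 8 + 4 = hour 12.
Load testing needs all of smoke testing (finishes hour 12); unit testing (finishes hour 8). That puts its earliest start at hour 12; it finishes at 12 + 5 = hour 17.
Production deploy waits on load testing (finishes hour 17), so the earliest it can start is hour 17.

17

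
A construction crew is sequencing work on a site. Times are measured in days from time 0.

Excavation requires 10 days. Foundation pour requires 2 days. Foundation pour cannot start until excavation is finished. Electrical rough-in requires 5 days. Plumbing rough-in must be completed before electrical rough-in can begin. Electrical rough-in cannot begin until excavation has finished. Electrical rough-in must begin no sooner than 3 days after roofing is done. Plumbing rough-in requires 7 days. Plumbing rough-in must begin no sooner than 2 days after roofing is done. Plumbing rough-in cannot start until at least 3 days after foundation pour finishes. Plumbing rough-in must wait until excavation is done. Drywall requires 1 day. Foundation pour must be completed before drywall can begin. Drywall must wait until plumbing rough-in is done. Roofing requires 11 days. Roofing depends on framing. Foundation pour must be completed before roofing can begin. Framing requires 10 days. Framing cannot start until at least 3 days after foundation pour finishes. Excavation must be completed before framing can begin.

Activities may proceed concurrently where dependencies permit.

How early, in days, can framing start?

15

Excavation can start immediately at day 0; it finishes at day 10.
Foundation pour cannot begin until excavation (finishes day 10). It runs from day 10 to 10 + 2 = day 12.
Framing waits on foundation pour (finishes day 12, plus 3-day gap → day 15); excavation (finishes day 10). The latest of these is day 15, which is the earliest framing can start.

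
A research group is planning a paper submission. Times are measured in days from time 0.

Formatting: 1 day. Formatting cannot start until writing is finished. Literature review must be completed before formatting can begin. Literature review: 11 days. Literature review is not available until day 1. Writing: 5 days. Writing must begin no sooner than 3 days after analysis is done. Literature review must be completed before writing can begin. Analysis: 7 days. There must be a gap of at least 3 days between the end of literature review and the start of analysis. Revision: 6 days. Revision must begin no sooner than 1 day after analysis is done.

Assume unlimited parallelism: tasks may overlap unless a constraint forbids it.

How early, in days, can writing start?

25

Literature review cannot begin until its own release at day 1. It runs from day 1 to 1 + 11 = day 12.
Analysis waits on literature review (finishes day 12, plus 3-day gap → day 15), so it starts at day 15 and finishes at 15 + 7 = day 22.
Writing waits on analysis (finishes day 22, plus 3-day gap → day 25); literature review (finishes day 12). The latest of these is day 25, which is the earliest writing can start.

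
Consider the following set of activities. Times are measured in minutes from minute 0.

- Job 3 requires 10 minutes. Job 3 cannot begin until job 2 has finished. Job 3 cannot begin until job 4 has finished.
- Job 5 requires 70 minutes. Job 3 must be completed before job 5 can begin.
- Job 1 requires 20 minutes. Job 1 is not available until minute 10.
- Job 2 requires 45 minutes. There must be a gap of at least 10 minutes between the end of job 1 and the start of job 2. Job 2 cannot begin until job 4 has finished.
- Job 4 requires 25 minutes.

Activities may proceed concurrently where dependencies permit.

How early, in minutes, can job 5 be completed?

165

Nothing blocks job 4, so it runs from minute 0 to minute 25.
Job 1 waits on its own release at minute 10, so it starts at minute 10 and finishes at 10 + 20 = minute 30.
For job 2: job 1 (finishes minute 30, plus 10-minute gap → minute 40); job 4 (finishes minute 25). Taking the maximum gives a start of minute 40, and it finishes at 40 + 45 = minute 85.
Job 3 has to wait for job 2 (finishes minute 85); job 4 (finishes minute 25). The latest of these is minute 85, so job 3 runs minute 85 to 85 + 10 = minute 95.
Job 5 cannot begin until job 3 (finishes minute 95). It runs from minute 95 to 95 + 70 = minute 165.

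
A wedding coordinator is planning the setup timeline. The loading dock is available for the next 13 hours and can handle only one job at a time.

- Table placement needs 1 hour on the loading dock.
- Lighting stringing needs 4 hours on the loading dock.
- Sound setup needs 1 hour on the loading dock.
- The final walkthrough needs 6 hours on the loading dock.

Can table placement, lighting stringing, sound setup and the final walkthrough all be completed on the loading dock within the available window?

Yes

Running back to back, the jobs need 1 + 4 + 1 + 6 = 12 hours on the loading dock.
Since 12 ≤ 13, they fit within the window.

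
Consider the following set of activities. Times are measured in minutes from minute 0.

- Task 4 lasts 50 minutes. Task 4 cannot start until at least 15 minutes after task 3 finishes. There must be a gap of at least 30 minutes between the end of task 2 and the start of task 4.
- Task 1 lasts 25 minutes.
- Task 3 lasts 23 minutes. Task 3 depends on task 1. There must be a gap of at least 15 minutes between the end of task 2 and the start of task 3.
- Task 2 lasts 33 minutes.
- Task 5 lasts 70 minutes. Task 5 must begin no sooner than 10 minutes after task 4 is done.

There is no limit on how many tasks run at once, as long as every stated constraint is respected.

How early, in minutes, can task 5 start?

146

Task 2 can start immediately at minute 0; it finishes at minute 33.
Nothing blocks task 1, so it runs from minute 0 to minute 25.
Task 3 cannot start until task 1 (finishes minute 25); task 2 (finishes minute 33, plus 15-minute gap → minute 48). The controlling bound is minute 48, so task 3 finishes at 48 + 23 = minute 71.
For task 4: task 3 (finishes minute 71, plus 15-minute gap → minute 86); task 2 (finishes minute 33, plus 30-minute gap → minute 63). Taking the maximum gives a start of minute 86, and it finishes at 86 + 50 = minute 136.
Task 5 waits on task 4 (finishes minute 136, plus 10-minute gap → minute 146), so the earliest it can start is minute 146.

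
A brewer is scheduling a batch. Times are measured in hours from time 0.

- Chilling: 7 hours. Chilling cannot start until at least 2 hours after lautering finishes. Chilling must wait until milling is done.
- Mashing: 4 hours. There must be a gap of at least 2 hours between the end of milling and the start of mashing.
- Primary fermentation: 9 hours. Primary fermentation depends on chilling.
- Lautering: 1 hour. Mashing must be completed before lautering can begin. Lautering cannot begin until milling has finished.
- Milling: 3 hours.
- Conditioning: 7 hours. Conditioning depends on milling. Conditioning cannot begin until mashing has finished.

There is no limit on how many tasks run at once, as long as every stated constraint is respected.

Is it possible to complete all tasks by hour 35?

Yes

Milling can start immediately at hour 0; it finishes at hour 3.
Mashing waits on milling (finishes hour 3, plus 2-hour gap → hour 5), so it starts at hour 5 and finishes at 5 + 4 = hour 9.
For conditioning: milling (finishes hour 3); mashing (finishes hour 9). Taking the maximum gives a start of hour 9, and it finishes at 9 + 7 = hour 16.
Lautering has to wait for mashing (finishes hour 9); milling (finishes hour 3). The latest of these is hour 9, so lautering runs hour 9 to 9 + 1 = hour 10.
Chilling has to wait for lautering (finishes hour 10, plus 2-hour gap → hour 12); milling (finishes hour 3). The latest of these is hour 12, so chilling runs hour 12 to 12 + 7 = hour 19.
Primary fermentation waits on chilling (finishes hour 19), so it starts at hour 19 and finishes at 19 + 9 = hour 28.
Every task is finished by hour 28, which is no later than the deadline of 35, so the schedule is feasible.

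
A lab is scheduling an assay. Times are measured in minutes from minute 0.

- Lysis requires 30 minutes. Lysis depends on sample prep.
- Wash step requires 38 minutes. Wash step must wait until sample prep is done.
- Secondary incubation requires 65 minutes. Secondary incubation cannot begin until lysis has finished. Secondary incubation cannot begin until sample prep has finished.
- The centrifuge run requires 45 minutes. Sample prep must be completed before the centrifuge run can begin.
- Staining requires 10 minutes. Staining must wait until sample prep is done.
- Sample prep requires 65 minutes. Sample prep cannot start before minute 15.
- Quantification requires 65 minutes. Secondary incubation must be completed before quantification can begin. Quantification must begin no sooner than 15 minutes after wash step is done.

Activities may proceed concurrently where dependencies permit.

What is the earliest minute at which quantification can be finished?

After its own release at minute 15, sample prep can start at minute 15 and finishes at minute 80.
Wash step cannot begin until sample prep (finishes minute 80). It runs from minute 80 to 80 + 38 = minute 118.
After sample prep (finishes minute 80), lysis can start at minute 80 and finishes at minute 110.
Secondary incubation needs all of lysis (finishes minute 110); sample prep (finishes minute 80). That puts its earliest start at minute 110; it finishes at 110 + 65 = minute 175.
Quantification needs all of secondary incubation (finishes minute 175); wash step (finishes minute 118, plus 15-minute gap → minute 133). That puts its earliest start at minute 175; it finishes at 175 + 65 = minute 240.

240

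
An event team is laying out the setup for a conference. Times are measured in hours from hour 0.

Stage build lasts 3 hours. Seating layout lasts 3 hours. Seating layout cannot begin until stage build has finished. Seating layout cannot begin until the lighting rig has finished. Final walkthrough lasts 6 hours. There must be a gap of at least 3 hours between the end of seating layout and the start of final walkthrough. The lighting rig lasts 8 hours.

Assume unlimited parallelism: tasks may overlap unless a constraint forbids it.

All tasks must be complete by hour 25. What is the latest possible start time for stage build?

Nothing follows final walkthrough; the deadline of hour 25 is its only limit. It must start by 25 − 6 = hour 19.
Seating layout has to be done before final walkthrough (must start by hour 19, minus 3-hour gap → hour 16). That means finishing by hour 16, i.e. starting by 16 − 3 = hour 13.
Stage build must finish before seating layout (must start by hour 13). With a 3-hour duration, stage build must start by 13 − 3 = hour 10.

10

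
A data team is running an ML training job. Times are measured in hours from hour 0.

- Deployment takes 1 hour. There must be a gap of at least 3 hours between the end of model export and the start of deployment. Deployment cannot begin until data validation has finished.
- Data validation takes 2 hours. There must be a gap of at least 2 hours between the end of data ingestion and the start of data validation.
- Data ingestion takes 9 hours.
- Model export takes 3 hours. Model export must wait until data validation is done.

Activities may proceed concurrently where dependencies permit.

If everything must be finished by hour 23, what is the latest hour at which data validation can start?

To finish by hour 23, deployment (duration 1) must start no later than hour 22.
Model export must finish before deployment (must start by hour 22, minus 3-hour gap → hour 19). With a 3-hour duration, model export must start by 19 − 3 = hour 16.
Data validation must finish in time for model export (must start by hour 16); deployment (must start by hour 22). The tightest is hour 16, so data validation must start by 16 − 2 = hour 14.

14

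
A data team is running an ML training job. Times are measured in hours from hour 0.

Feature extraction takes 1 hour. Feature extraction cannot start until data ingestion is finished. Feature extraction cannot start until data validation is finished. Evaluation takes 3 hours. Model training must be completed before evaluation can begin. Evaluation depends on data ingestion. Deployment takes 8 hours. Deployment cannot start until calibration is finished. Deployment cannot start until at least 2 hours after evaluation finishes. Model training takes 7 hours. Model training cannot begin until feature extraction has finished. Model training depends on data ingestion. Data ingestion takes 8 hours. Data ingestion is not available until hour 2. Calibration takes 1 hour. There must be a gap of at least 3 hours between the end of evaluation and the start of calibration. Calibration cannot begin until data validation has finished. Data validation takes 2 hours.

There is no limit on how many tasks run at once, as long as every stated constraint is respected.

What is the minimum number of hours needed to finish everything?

33

Nothing blocks data validation, so it runs from hour 0 to hour 2.
Data ingestion cannot begin until its own release at hour 2. It runs from hour 2 to 2 + 8 = hour 10.
Feature extraction cannot start until data ingestion (finishes hour 10); data validation (finishes hour 2). The controlling bound is hour 10, so feature extraction finishes at 10 + 1 = hour 11.
For model training: feature extraction (finishes hour 11); data ingestion (finishes hour 10). Taking the maximum gives a start of hour 11, and it finishes at 11 + 7 = hour 18.
For evaluation: model training (finishes hour 18); data ingestion (finishes hour 10). Taking the maximum gives a start of hour 18, and it finishes at 18 + 3 = hour 21.
Calibration needs all of evaluation (finishes hour 21, plus 3-hour gap → hour 24); data validation (finishes hour 2). That puts its earliest start at hour 24; it finishes at 24 + 1 = hour 25.
For deployment: calibration (finishes hour 25); evaluation (finishes hour 21, plus 2-hour gap → hour 23). Taking the maximum gives a start of hour 25, and it finishes at 25 + 8 = hour 33.
All tasks are finished once the last one completes. Finish times: Data ingestion at 10, Data validation at 2, Feature extraction at 11, Model training at 18, Evaluation at 21, Calibration at 25, Deployment at 33. The latest is hour 33.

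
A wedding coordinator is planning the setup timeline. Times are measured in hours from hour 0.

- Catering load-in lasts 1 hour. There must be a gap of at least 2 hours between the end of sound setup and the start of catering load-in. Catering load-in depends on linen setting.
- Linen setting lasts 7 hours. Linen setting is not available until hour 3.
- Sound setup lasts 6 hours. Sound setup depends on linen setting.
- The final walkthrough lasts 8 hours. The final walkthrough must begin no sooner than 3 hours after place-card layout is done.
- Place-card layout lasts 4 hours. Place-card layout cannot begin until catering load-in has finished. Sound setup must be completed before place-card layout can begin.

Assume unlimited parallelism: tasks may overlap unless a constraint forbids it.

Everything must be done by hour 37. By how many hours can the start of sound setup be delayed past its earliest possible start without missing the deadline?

After its own release at hour 3, linen setting can start at hour 3 and finishes at hour 10.
After linen setting (finishes hour 10), sound setup can start at hour 10 and finishes at hour 16.

Working backward from the deadline:
Nothing follows the final walkthrough; the deadline of hour 37 is its only limit. It must start by 37 − 8 = hour 29.
Place-card layout must finish before the final walkthrough (must start by hour 29, minus 3-hour gap → hour 26). With a 4-hour duration, place-card layout must start by 26 − 4 = hour 22.
Catering load-in has to be done before place-card layout (must start by hour 22). That means finishing by hour 22, i.e. starting by 22 − 1 = hour 21.
Sound setup must finish in time for catering load-in (must start by hour 21, minus 2-hour gap → hour 19); place-card layout (must start by hour 22). The tightest is hour 19, so sound setup must start by 19 − 6 = hour 13.
So sound setup can start as early as hour 10 and as late as hour 13, giving 13 − 10 = 3 hours of slack.

3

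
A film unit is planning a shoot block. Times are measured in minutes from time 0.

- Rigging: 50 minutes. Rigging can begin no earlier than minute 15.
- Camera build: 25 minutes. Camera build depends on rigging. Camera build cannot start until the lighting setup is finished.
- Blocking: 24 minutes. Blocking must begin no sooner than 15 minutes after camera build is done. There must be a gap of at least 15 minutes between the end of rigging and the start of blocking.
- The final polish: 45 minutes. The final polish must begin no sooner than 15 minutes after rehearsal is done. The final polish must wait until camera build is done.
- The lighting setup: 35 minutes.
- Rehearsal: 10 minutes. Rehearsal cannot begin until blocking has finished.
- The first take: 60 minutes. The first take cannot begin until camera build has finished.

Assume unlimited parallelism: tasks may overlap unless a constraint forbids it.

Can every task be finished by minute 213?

Yes

The lighting setup has no prerequisites, so it starts at minute 0 and finishes at minute 35.
Rigging cannot begin until its own release at minute 15. It runs from minute 15 to 15 + 50 = minute 65.
Camera build needs all of rigging (finishes minute 65); the lighting setup (finishes minute 35). That puts its earliest start at minute 65; it finishes at 65 + 25 = minute 90.
The first take cannot begin until camera build (finishes minute 90). It runs from minute 90 to 90 + 60 = minute 150.
Blocking has to wait for camera build (finishes minute 90, plus 15-minute gap → minute 105); rigging (finishes minute 65, plus 15-minute gap → minute 80). The latest of these is minute 105, so blocking runs minute 105 to 105 + 24 = minute 129.
Rehearsal cannot begin until blocking (finishes minute 129). It runs from minute 129 to 129 + 10 = minute 139.
The final polish cannot start until rehearsal (finishes minute 139, plus 15-minute gap → minute 154); camera build (finishes minute 90). The controlling bound is minute 154, so the final polish finishes at 154 + 45 = minute 199.
Every task is finished by minute 199, which is no later than the deadline of 213, so the schedule is feasible.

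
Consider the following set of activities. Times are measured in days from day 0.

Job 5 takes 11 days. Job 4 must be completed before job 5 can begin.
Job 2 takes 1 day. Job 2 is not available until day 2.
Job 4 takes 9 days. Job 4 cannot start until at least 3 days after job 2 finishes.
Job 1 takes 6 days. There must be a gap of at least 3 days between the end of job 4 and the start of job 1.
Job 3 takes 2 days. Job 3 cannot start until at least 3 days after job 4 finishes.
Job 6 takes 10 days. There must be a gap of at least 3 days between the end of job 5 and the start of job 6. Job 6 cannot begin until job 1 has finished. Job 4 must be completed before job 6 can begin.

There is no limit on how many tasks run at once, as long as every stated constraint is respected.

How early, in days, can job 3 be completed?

Job 2 waits on its own release at day 2, so it starts at day 2 and finishes at 2 + 1 = day 3.
Job 4 waits on job 2 (finishes day 3, plus 3-day gap → day 6), so it starts at day 6 and finishes at 6 + 9 = day 15.
Job 3 cannot begin until job 4 (finishes day 15, plus 3-day gap → day 18). It runs from day 18 to 18 + 2 = day 20.

20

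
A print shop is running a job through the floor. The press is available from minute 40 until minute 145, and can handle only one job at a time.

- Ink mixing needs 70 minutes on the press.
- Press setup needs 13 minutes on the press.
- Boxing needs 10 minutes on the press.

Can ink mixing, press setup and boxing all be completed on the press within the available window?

The press window is 145 − 40 = 105 minutes.
Running back to back, the jobs need 70 + 13 + 10 = 93 minutes on the press.
Since 93 ≤ 105, they fit within the window.

Yes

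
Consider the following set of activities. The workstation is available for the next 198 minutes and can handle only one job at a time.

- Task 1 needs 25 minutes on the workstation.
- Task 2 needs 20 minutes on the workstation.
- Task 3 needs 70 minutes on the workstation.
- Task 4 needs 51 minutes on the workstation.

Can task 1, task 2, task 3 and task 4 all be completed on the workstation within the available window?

Running back to back, the jobs need 25 + 20 + 70 + 51 = 166 minutes on the workstation.
Since 166 ≤ 198, they fit within the window.

Yes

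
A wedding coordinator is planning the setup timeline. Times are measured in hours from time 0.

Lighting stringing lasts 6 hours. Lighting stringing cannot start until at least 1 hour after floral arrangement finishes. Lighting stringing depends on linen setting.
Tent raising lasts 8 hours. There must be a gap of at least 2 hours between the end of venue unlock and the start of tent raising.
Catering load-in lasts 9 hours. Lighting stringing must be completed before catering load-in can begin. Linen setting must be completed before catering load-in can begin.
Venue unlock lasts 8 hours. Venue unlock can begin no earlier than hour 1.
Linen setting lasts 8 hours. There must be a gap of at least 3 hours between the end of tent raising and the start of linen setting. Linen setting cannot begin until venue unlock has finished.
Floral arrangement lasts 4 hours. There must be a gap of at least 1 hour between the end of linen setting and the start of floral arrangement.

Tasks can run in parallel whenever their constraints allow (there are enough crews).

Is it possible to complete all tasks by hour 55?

After its own release at hour 1, venue unlock can start at hour 1 and finishes at hour 9.
After venue unlock (finishes hour 9, plus 2-hour gap → hour 11), tent raising can start at hour 11 and finishes at hour 19.
Linen setting needs all of tent raising (finishes hour 19, plus 3-hour gap → hour 22); venue unlock (finishes hour 9). That puts its earliest start at hour 22; it finishes at 22 + 8 = hour 30.
Floral arrangement waits on linen setting (finishes hour 30, plus 1-hour gap → hour 31), so it starts at hour 31 and finishes at 31 + 4 = hour 35.
Lighting stringing needs all of floral arrangement (finishes hour 35, plus 1-hour gap → hour 36); linen setting (finishes hour 30). That puts its earliest start at hour 36; it finishes at 36 + 6 = hour 42.
Catering load-in cannot start until lighting stringing (finishes hour 42); linen setting (finishes hour 30). The controlling bound is hour 42, so catering load-in finishes at 42 + 9 = hour 51.
Every task is finished by hour 51, which is no later than the deadline of 55, so the schedule is feasible.

Yes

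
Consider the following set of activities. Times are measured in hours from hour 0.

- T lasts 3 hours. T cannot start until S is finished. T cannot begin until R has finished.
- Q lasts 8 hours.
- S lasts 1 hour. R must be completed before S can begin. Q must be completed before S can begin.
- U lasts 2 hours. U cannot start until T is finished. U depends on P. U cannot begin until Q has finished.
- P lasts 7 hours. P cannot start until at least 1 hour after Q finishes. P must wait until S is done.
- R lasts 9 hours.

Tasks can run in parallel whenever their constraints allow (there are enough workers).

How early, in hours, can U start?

17

R has no prerequisites, so it starts at hour 0 and finishes at hour 9.
Q can start immediately at hour 0; it finishes at hour 8.
For S: R (finishes hour 9); Q (finishes hour 8). Taking the maximum gives a start of hour 9, and it finishes at 9 + 1 = hour 10.
For T: S (finishes hour 10); R (finishes hour 9). Taking the maximum gives a start of hour 10, and it finishes at 10 + 3 = hour 13.
P cannot start until Q (finishes hour 8, plus 1-hour gap → hour 9); S (finishes hour 10). The controlling bound is hour 10, so P finishes at 10 + 7 = hour 17.
U waits on T (finishes hour 13); P (finishes hour 17); Q (finishes hour 8). The latest of these is hour 17, which is the earliest U can start.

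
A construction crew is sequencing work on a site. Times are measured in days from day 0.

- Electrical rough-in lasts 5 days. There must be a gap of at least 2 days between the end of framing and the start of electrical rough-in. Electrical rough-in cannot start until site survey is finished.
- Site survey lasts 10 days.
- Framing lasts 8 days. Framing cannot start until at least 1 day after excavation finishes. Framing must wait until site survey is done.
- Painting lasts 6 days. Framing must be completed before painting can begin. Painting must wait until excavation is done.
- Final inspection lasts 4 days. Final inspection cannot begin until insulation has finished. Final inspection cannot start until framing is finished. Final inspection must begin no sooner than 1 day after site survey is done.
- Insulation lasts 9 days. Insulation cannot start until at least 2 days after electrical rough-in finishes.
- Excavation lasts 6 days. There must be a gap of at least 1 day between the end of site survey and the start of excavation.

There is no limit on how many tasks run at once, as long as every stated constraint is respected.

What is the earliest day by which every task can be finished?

Nothing blocks site survey, so it runs from day 0 to day 10.
After site survey (finishes day 10, plus 1-day gap → day 11), excavation can start at day 11 and finishes at day 17.
For framing: excavation (finishes day 17, plus 1-day gap → day 18); site survey (finishes day 10). Taking the maximum gives a start of day 18, and it finishes at 18 + 8 = day 26.
Painting needs all of framing (finishes day 26); excavation (finishes day 17). That puts its earliest start at day 26; it finishes at 26 + 6 = day 32.
Electrical rough-in has to wait for framing (finishes day 26, plus 2-day gap → day 28); site survey (finishes day 10). The latest of these is day 28, so electrical rough-in runs day 28 to 28 + 5 = day 33.
Insulation waits on electrical rough-in (finishes day 33, plus 2-day gap → day 35), so it starts at day 35 and finishes at 35 + 9 = day 44.
Final inspection has to wait for insulation (finishes day 44); framing (finishes day 26); site survey (finishes day 10, plus 1-day gap → day 11). The latest of these is day 44, so final inspection runs day 44 to 44 + 4 = day 48.
All tasks are finished once the last one completes. Finish times: Site survey at 10, Excavation at 17, Framing at 26, Electrical rough-in at 33, Insulation at 44, Painting at 32, Final inspection at 48. The latest is day 48.

48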